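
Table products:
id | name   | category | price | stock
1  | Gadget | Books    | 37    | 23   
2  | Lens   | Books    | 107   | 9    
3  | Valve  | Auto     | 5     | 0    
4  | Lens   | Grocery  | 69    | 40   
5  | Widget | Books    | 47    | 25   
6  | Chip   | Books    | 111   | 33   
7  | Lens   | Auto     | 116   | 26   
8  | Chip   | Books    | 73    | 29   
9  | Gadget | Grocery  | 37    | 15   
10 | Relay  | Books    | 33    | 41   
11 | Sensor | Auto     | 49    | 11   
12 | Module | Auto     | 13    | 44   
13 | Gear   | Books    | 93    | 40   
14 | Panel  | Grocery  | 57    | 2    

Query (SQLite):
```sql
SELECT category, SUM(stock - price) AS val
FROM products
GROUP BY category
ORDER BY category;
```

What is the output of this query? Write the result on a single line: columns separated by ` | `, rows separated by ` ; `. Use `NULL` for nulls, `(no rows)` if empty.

Auto | -102 ; Books | -301 ; Grocery | -106

For each row compute stock - price.
Group by category; take SUM of the expression per group.
  Auto: ids {3, 7, 11, 12} → SUM(stock - price)=-102
  Books: ids {1, 2, 5, 6, 8, 10, 13} → SUM(stock - price)=-301
  Grocery: ids {4, 9, 14} → SUM(stock - price)=-106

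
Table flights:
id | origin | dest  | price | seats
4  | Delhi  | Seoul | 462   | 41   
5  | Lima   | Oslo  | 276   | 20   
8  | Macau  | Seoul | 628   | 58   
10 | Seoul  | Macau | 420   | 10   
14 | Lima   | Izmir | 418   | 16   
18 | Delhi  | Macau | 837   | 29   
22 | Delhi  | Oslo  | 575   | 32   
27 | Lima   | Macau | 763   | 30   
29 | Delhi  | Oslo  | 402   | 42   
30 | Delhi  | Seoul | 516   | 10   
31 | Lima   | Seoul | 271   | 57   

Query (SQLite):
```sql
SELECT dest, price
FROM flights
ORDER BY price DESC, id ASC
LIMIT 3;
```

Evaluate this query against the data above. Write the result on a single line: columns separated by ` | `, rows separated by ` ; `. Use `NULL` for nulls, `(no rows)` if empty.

Macau | 837 ; Macau | 763 ; Seoul | 628

Sort by price desc, tiebreak id asc: (837, id=18), (763, id=27), (628, id=8), (575, id=22), (516, id=30), (462, id=4) …. Take first 3.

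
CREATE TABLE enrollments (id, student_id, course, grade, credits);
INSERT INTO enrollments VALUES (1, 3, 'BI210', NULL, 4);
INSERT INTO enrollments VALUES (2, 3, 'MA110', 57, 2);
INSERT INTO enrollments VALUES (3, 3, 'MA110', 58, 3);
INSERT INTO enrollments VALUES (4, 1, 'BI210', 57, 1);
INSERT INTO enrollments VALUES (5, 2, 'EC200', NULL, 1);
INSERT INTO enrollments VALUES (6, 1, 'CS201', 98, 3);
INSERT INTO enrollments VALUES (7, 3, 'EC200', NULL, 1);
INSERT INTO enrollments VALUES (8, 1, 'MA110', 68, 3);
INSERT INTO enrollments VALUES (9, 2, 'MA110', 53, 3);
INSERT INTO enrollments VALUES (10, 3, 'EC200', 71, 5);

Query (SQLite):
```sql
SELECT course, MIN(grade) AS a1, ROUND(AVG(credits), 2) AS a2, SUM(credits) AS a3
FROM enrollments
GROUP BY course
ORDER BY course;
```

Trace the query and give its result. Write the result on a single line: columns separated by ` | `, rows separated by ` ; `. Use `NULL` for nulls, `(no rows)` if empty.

BI210 | 57 | 2.5 | 5 ; CS201 | 98 | 3 | 3 ; EC200 | 71 | 2.33 | 7 ; MA110 | 53 | 2.75 | 11

Group enrollments by course.
Per group compute: MIN(grade), ROUND(AVG(credits), 2), SUM(credits).
  BI210: ids {1, 4} → MIN(grade)=57, ROUND(AVG(credits), 2)=2.5, SUM(credits)=5
  CS201: ids {6} → MIN(grade)=98, ROUND(AVG(credits), 2)=3, SUM(credits)=3
  EC200: ids {5, 7, 10} → MIN(grade)=71, ROUND(AVG(credits), 2)=2.33, SUM(credits)=7
  MA110: ids {2, 3, 8, 9} → MIN(grade)=53, ROUND(AVG(credits), 2)=2.75, SUM(credits)=11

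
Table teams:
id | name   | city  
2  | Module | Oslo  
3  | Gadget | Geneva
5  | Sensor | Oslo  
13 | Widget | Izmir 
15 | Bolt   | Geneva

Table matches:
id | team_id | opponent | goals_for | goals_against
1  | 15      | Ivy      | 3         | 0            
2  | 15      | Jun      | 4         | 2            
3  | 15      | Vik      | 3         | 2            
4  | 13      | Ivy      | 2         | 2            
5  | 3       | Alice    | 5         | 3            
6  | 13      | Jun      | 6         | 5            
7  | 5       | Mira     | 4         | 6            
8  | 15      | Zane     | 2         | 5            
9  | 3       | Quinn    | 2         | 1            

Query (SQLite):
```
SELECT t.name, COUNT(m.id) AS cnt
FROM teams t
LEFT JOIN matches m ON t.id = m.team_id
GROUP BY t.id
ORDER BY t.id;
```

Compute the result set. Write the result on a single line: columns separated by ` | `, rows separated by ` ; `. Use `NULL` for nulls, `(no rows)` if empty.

LEFT JOIN keeps every teams row; unmatched ones get NULL for matches columns.
Group by teams.id and compute COUNT(m.id). COUNT(col) of an all-NULL group is 0.
  2: ids {—} → COUNT(m.id)=0
  3: ids {5, 9} → COUNT(m.id)=2
  5: ids {7} → COUNT(m.id)=1
  13: ids {4, 6} → COUNT(m.id)=2
  15: ids {1, 2, 3, 8} → COUNT(m.id)=4

Module | 0 ; Gadget | 2 ; Sensor | 1 ; Widget | 2 ; Bolt | 4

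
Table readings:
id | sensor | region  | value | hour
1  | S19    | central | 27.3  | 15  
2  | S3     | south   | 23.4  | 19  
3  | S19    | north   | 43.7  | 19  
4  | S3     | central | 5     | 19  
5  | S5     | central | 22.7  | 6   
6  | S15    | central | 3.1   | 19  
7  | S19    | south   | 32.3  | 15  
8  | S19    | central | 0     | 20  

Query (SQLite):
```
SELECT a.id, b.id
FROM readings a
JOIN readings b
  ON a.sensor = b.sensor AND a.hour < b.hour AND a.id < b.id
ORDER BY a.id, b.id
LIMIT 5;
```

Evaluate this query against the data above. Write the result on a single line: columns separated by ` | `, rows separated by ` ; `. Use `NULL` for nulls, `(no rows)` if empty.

Pairs (a,b) with same sensor, a.hour < b.hour, a.id < b.id.
sensor groups: S15:{6} S19:{1,3,7,8} S3:{2,4} S5:{5}
Ordered by (a.id, b.id); first 5.

1 | 3 ; 1 | 8 ; 3 | 8 ; 7 | 8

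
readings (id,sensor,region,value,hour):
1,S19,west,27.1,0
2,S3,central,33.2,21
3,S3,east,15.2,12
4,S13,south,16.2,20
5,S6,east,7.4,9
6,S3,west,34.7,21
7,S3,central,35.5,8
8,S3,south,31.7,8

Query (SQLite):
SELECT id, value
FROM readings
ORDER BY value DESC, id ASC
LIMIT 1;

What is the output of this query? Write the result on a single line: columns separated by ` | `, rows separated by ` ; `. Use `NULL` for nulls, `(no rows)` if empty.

7 | 35.5

Sort by value desc, tiebreak id asc: (35.5, id=7), (34.7, id=6), (33.2, id=2), (31.7, id=8) …. Take first 1.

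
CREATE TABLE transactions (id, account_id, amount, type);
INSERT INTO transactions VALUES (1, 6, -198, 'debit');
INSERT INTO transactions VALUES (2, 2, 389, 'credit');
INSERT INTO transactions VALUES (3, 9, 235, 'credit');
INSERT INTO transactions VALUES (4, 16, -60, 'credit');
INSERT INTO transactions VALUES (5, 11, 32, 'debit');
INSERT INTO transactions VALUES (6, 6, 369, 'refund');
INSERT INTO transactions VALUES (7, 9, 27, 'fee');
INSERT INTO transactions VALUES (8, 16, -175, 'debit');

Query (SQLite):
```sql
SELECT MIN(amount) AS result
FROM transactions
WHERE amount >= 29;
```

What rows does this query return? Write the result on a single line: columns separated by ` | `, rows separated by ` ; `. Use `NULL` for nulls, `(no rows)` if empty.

Rows where amount >= 29 → amount values: [389, 235, 32, 369].
MIN of non-NULL values = 32.

32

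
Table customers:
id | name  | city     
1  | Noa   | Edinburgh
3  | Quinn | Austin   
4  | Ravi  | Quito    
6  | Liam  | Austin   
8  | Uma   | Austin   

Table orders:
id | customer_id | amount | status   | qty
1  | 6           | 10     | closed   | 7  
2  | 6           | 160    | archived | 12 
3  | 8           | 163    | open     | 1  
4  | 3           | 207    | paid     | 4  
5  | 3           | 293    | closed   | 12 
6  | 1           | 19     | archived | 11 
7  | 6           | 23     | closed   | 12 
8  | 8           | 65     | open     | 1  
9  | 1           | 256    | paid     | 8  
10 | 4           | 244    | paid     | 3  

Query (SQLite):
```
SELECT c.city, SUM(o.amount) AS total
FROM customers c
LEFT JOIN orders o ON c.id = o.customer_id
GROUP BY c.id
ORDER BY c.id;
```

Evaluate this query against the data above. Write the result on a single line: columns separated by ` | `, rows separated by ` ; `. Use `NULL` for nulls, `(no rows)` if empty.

Edinburgh | 275 ; Austin | 500 ; Quito | 244 ; Austin | 193 ; Austin | 228

LEFT JOIN keeps every customers row; unmatched ones get NULL for orders columns.
Group by customers.id and compute SUM(o.amount). SUM over an all-NULL group is NULL.
  1: ids {6, 9} → SUM(o.amount)=275
  3: ids {4, 5} → SUM(o.amount)=500
  4: ids {10} → SUM(o.amount)=244
  6: ids {1, 2, 7} → SUM(o.amount)=193
  8: ids {3, 8} → SUM(o.amount)=228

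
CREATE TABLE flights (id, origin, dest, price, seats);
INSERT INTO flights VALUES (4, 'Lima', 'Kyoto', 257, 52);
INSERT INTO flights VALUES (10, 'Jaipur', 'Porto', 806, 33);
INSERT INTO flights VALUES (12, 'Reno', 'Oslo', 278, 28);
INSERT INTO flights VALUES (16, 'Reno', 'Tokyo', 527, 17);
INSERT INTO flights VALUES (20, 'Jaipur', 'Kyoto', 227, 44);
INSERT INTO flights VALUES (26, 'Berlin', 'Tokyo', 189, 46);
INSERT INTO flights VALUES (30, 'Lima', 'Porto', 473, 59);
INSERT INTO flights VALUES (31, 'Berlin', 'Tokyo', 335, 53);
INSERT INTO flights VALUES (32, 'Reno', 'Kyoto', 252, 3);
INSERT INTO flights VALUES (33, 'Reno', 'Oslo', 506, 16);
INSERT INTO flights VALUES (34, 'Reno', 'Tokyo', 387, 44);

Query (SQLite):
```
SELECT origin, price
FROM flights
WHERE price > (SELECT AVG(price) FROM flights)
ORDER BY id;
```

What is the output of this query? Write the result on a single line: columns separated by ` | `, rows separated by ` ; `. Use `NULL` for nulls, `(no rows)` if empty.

Jaipur | 806 ; Reno | 527 ; Lima | 473 ; Reno | 506 ; Reno | 387

Scalar subquery: AVG(price) over all flights rows = 385.181818 (≈; comparison uses full precision).
Keep rows where price > that value.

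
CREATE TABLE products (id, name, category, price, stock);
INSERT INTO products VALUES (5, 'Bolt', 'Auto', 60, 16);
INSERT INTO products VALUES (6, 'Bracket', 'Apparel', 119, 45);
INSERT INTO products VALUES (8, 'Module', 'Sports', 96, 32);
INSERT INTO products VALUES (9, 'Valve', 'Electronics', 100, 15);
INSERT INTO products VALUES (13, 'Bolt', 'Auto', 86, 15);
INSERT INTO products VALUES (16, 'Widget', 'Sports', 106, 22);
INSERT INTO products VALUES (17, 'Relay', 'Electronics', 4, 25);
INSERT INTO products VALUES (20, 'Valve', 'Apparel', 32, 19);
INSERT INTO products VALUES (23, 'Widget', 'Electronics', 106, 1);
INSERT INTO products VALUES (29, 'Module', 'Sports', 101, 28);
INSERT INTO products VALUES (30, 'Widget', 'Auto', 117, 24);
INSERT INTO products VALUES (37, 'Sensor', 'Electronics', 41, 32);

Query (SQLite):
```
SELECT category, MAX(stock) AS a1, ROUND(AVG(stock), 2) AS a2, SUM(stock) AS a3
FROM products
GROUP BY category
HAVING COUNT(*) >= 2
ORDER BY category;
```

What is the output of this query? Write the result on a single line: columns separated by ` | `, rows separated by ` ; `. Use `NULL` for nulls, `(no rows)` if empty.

Apparel | 45 | 32 | 64 ; Auto | 24 | 18.33 | 55 ; Electronics | 32 | 18.25 | 73 ; Sports | 32 | 27.33 | 82

Group products by category.
Per group compute: MAX(stock), ROUND(AVG(stock), 2), SUM(stock).
HAVING: drop groups with fewer than 2 rows.
  Apparel: ids {6, 20} → MAX(stock)=45, ROUND(AVG(stock), 2)=32, SUM(stock)=64
  Auto: ids {5, 13, 30} → MAX(stock)=24, ROUND(AVG(stock), 2)=18.33, SUM(stock)=55
  Electronics: ids {9, 17, 23, 37} → MAX(stock)=32, ROUND(AVG(stock), 2)=18.25, SUM(stock)=73
  Sports: ids {8, 16, 29} → MAX(stock)=32, ROUND(AVG(stock), 2)=27.33, SUM(stock)=82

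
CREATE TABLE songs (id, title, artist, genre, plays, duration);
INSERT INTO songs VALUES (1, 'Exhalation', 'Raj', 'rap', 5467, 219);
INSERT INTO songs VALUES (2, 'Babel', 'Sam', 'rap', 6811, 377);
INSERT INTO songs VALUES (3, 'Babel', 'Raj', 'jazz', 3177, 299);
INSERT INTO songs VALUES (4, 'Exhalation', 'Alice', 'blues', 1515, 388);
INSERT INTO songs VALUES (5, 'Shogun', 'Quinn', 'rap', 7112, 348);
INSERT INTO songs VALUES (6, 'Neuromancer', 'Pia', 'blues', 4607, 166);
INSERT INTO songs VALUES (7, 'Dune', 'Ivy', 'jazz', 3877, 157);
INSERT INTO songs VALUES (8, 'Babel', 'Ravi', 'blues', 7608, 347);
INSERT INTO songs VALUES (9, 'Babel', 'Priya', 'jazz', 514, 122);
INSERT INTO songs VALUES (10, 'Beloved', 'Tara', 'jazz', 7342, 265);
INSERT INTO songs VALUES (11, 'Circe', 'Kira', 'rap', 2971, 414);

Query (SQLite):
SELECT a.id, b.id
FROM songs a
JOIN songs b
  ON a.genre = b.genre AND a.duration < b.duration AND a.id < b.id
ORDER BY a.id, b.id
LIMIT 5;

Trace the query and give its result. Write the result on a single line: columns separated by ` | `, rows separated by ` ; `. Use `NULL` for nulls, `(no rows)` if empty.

1 | 2 ; 1 | 5 ; 1 | 11 ; 2 | 11 ; 5 | 11

Pairs (a,b) with same genre, a.duration < b.duration, a.id < b.id.
genre groups: blues:{4,6,8} jazz:{3,7,9,10} rap:{1,2,5,11}
Ordered by (a.id, b.id); first 5.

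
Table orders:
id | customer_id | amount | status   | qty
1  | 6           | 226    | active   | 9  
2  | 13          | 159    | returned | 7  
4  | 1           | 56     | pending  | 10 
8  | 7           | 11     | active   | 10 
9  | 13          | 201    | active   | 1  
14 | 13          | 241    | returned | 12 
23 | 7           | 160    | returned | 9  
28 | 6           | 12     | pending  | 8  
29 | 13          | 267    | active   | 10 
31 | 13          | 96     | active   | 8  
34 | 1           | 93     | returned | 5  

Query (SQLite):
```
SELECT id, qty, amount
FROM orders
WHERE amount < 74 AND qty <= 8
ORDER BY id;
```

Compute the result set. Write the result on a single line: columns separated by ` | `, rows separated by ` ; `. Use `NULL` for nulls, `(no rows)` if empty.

amount < 74: ids {4, 8, 28}
qty <= 8: ids {2, 9, 28, 31, 34}
Combine with AND.

28 | 8 | 12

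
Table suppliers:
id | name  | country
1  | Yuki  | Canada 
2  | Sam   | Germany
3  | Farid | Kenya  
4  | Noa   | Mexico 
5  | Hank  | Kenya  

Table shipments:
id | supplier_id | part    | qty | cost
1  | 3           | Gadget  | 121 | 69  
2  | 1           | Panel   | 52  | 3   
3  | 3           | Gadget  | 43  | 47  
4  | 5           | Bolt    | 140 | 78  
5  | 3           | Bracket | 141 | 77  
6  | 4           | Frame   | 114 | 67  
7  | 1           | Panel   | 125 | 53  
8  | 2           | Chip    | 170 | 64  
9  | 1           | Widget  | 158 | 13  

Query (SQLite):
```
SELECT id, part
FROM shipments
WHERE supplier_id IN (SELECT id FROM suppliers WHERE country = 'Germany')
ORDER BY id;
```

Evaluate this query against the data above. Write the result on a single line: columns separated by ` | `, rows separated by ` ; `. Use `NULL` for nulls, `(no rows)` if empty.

Inner query: suppliers.id where country = 'Germany'.
Outer: keep shipments rows whose supplier_id is in that set.
Inner query → {2}

8 | Chip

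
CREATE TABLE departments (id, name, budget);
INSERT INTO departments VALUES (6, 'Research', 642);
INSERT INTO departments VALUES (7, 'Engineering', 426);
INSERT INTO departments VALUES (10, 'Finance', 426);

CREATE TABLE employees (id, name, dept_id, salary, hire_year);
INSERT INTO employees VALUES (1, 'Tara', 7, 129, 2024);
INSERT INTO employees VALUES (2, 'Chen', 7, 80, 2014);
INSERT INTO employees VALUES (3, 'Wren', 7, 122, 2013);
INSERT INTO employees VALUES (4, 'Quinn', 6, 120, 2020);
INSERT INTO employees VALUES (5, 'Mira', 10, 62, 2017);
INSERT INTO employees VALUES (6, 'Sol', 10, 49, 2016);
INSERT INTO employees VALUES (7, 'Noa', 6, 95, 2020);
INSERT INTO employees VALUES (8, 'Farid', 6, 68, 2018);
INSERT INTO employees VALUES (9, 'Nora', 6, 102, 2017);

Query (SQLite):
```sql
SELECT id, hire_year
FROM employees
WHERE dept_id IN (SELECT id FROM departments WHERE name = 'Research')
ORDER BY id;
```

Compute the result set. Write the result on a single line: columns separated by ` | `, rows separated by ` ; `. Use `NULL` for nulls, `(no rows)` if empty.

4 | 2020 ; 7 | 2020 ; 8 | 2018 ; 9 | 2017

Inner query: departments.id where name = 'Research'.
Outer: keep employees rows whose dept_id is in that set.
Inner query → {6}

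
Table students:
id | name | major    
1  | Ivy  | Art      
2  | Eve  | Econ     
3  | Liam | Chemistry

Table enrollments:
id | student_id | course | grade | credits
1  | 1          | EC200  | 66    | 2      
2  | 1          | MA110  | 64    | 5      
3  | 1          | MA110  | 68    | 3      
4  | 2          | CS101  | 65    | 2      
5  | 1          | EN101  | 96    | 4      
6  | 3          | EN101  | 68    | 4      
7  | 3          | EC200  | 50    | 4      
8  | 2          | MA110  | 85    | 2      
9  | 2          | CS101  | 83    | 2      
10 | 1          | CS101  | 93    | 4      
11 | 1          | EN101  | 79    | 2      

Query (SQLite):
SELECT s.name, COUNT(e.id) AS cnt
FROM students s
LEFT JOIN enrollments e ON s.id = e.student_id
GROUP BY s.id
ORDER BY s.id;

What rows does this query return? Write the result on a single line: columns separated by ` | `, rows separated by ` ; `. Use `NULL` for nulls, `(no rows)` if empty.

LEFT JOIN keeps every students row; unmatched ones get NULL for enrollments columns.
Group by students.id and compute COUNT(e.id). COUNT(col) of an all-NULL group is 0.
  1: ids {1, 2, 3, 5, 10, 11} → COUNT(e.id)=6
  2: ids {4, 8, 9} → COUNT(e.id)=3
  3: ids {6, 7} → COUNT(e.id)=2

Ivy | 6 ; Eve | 3 ; Liam | 2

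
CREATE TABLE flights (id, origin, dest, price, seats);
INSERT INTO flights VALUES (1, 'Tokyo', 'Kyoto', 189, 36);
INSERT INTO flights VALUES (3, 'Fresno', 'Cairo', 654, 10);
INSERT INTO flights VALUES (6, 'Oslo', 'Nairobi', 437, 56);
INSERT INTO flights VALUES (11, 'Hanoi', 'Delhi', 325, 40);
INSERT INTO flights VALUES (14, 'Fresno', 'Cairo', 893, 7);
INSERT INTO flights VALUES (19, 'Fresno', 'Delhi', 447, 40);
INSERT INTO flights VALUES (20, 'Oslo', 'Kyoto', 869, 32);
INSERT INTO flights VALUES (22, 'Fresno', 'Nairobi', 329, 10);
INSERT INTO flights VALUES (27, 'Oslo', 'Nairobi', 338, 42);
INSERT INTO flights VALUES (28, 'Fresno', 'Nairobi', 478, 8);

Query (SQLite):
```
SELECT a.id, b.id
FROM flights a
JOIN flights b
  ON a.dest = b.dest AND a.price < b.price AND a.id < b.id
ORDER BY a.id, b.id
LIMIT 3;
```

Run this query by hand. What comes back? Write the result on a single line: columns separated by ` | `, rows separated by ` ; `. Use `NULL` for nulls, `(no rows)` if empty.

Pairs (a,b) with same dest, a.price < b.price, a.id < b.id.
dest groups: Cairo:{3,14} Delhi:{11,19} Kyoto:{1,20} Nairobi:{6,22,27,28}
Ordered by (a.id, b.id); first 3.

1 | 20 ; 3 | 14 ; 6 | 28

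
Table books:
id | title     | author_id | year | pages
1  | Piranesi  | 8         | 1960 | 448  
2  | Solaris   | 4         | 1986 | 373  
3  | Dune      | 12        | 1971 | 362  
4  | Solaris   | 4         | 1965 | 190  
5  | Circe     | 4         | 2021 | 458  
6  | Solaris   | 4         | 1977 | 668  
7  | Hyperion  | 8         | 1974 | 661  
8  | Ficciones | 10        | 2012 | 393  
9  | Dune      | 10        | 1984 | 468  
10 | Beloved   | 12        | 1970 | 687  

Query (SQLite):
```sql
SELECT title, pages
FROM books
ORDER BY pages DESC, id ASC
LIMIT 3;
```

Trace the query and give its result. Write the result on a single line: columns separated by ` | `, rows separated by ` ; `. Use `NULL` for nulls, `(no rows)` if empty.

Beloved | 687 ; Solaris | 668 ; Hyperion | 661

Sort by pages desc, tiebreak id asc: (687, id=10), (668, id=6), (661, id=7), (468, id=9), (458, id=5), (448, id=1) …. Take first 3.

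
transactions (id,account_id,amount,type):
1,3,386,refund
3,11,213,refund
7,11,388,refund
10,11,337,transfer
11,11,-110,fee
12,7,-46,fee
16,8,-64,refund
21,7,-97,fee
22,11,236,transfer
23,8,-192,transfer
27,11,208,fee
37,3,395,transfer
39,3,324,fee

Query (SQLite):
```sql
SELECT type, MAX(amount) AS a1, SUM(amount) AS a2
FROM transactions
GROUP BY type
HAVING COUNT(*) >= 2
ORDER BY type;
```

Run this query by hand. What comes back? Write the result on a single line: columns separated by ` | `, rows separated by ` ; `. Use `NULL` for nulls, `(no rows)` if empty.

Group transactions by type.
Per group compute: MAX(amount), SUM(amount).
HAVING: drop groups with fewer than 2 rows.
  fee: ids {11, 12, 21, 27, 39} → MAX(amount)=324, SUM(amount)=279
  refund: ids {1, 3, 7, 16} → MAX(amount)=388, SUM(amount)=923
  transfer: ids {10, 22, 23, 37} → MAX(amount)=395, SUM(amount)=776

fee | 324 | 279 ; refund | 388 | 923 ; transfer | 395 | 776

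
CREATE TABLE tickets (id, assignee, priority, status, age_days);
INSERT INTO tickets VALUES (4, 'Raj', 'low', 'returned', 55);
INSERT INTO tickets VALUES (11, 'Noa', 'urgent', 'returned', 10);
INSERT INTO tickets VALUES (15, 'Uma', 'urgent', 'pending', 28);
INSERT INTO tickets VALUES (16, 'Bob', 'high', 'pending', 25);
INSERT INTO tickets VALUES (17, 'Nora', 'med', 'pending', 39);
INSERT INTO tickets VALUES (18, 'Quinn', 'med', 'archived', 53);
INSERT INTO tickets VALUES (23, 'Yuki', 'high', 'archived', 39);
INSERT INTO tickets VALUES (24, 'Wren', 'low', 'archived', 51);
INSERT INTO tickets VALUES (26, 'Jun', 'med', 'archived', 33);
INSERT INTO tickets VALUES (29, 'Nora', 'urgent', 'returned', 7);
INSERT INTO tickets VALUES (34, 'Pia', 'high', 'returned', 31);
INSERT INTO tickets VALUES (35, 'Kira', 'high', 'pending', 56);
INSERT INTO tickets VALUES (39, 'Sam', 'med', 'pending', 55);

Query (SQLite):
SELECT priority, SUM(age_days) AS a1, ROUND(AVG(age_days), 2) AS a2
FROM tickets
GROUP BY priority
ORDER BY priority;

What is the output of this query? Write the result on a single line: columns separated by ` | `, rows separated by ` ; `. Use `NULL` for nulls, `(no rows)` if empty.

Group tickets by priority.
Per group compute: SUM(age_days), ROUND(AVG(age_days), 2).
  high: ids {16, 23, 34, 35} → SUM(age_days)=151, ROUND(AVG(age_days), 2)=37.75
  low: ids {4, 24} → SUM(age_days)=106, ROUND(AVG(age_days), 2)=53
  med: ids {17, 18, 26, 39} → SUM(age_days)=180, ROUND(AVG(age_days), 2)=45
  urgent: ids {11, 15, 29} → SUM(age_days)=45, ROUND(AVG(age_days), 2)=15

high | 151 | 37.75 ; low | 106 | 53 ; med | 180 | 45 ; urgent | 45 | 15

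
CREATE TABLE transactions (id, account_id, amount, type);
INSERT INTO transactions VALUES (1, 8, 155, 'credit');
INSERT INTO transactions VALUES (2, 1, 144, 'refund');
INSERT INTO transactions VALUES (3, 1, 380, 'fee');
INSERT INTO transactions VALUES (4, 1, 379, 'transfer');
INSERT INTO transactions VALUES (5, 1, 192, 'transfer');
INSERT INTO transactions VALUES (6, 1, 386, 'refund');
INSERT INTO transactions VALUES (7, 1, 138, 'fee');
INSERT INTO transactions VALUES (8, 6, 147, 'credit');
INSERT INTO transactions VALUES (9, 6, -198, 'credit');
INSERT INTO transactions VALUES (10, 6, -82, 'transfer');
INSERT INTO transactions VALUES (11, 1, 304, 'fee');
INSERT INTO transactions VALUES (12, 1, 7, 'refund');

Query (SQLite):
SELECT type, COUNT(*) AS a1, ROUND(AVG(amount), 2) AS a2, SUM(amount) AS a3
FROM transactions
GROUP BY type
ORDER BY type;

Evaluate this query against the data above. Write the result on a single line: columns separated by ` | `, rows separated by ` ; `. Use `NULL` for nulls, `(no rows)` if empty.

credit | 3 | 34.67 | 104 ; fee | 3 | 274 | 822 ; refund | 3 | 179 | 537 ; transfer | 3 | 163 | 489

Group transactions by type.
Per group compute: COUNT(*), ROUND(AVG(amount), 2), SUM(amount).
  credit: ids {1, 8, 9} → COUNT(*)=3, ROUND(AVG(amount), 2)=34.67, SUM(amount)=104
  fee: ids {3, 7, 11} → COUNT(*)=3, ROUND(AVG(amount), 2)=274, SUM(amount)=822
  refund: ids {2, 6, 12} → COUNT(*)=3, ROUND(AVG(amount), 2)=179, SUM(amount)=537
  transfer: ids {4, 5, 10} → COUNT(*)=3, ROUND(AVG(amount), 2)=163, SUM(amount)=489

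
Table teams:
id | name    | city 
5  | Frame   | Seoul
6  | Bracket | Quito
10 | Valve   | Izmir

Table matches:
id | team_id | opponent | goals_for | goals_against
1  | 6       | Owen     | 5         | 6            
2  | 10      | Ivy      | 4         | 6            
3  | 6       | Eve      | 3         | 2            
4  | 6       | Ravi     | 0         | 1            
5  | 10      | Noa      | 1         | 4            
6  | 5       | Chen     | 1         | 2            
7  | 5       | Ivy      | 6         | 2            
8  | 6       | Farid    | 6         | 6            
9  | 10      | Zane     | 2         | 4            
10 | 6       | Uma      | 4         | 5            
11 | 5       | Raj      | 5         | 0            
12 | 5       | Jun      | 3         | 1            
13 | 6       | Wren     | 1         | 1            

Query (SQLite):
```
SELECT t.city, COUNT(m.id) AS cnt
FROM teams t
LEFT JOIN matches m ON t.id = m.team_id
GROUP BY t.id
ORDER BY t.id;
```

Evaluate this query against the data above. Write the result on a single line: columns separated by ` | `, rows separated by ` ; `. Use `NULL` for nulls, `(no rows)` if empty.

Seoul | 4 ; Quito | 6 ; Izmir | 3

LEFT JOIN keeps every teams row; unmatched ones get NULL for matches columns.
Group by teams.id and compute COUNT(m.id). COUNT(col) of an all-NULL group is 0.
  5: ids {6, 7, 11, 12} → COUNT(m.id)=4
  6: ids {1, 3, 4, 8, 10, 13} → COUNT(m.id)=6
  10: ids {2, 5, 9} → COUNT(m.id)=3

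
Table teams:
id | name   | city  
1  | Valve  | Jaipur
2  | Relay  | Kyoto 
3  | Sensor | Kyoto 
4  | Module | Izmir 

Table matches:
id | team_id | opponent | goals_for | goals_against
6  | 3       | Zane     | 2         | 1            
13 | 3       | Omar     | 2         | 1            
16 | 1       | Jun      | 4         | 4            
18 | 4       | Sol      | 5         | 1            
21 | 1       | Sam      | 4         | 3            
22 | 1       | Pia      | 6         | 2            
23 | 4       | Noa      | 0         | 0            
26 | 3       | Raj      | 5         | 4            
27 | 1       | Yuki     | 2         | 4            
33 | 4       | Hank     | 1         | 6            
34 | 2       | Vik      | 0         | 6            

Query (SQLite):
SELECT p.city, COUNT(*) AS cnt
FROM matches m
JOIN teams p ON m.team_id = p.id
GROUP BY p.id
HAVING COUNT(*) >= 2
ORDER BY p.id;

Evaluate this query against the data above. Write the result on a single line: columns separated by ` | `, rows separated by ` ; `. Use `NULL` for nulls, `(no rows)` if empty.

Jaipur | 4 ; Kyoto | 3 ; Izmir | 3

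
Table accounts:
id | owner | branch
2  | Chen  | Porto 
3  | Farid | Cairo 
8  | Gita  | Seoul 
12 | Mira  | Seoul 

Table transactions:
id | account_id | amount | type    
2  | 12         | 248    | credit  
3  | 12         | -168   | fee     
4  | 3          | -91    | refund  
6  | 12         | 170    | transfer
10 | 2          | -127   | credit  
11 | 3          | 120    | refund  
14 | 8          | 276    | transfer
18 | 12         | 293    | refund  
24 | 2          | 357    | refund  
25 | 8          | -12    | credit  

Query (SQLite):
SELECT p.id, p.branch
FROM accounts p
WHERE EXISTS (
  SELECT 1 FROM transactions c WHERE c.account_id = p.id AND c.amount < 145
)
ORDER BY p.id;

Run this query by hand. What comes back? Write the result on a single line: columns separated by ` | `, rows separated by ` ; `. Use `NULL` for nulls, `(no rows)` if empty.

2 | Porto ; 3 | Cairo ; 8 | Seoul ; 12 | Seoul

For each accounts row, check whether any transactions with matching account_id has amount < 145.
Keep rows where that is true.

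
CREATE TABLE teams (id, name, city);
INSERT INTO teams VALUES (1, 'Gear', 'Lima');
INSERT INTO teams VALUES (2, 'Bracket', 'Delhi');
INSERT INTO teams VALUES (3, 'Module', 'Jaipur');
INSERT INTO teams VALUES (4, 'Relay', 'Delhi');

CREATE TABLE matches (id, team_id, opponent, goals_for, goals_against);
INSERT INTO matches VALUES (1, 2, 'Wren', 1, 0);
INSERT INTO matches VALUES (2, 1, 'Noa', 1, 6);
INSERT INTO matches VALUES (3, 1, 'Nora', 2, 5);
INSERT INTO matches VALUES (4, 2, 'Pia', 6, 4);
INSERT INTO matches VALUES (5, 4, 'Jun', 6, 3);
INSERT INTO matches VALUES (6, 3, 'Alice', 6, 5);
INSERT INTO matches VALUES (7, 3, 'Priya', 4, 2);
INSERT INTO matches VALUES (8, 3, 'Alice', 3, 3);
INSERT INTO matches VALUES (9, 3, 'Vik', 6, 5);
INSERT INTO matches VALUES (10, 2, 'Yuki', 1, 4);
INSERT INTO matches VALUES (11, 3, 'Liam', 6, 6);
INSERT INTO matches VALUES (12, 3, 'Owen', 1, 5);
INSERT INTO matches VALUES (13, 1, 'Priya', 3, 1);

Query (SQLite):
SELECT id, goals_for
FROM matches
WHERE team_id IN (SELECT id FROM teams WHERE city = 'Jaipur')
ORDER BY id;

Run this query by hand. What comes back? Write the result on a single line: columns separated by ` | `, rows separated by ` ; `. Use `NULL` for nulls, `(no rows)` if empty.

6 | 6 ; 7 | 4 ; 8 | 3 ; 9 | 6 ; 11 | 6 ; 12 | 1

Inner query: teams.id where city = 'Jaipur'.
Outer: keep matches rows whose team_id is in that set.
Inner query → {3}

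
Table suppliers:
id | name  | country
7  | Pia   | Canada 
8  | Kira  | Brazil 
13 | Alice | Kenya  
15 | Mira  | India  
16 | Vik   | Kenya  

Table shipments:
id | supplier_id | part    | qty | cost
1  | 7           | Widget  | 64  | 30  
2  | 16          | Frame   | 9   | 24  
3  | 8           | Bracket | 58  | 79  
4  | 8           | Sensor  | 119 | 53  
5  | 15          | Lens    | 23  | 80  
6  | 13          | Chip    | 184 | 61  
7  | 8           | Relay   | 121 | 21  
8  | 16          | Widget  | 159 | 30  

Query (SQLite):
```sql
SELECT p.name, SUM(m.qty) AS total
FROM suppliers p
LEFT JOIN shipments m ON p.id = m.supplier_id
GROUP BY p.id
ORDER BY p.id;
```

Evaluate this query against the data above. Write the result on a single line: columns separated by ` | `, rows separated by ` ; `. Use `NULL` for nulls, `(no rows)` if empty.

Pia | 64 ; Kira | 298 ; Alice | 184 ; Mira | 23 ; Vik | 168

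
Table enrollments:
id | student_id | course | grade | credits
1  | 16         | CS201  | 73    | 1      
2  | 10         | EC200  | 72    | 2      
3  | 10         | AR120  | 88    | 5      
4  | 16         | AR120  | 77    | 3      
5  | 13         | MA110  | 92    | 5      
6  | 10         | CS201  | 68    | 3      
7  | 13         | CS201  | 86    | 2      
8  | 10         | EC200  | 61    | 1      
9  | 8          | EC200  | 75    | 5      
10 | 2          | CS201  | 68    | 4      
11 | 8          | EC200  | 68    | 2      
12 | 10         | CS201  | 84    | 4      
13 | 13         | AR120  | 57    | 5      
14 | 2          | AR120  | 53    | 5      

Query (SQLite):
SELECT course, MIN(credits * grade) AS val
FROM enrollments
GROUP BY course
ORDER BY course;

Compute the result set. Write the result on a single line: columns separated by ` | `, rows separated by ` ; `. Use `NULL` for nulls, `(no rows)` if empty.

For each row compute credits * grade.
Group by course; take MIN of the expression per group.
  AR120: ids {3, 4, 13, 14} → MIN(credits * grade)=231
  CS201: ids {1, 6, 7, 10, 12} → MIN(credits * grade)=73
  EC200: ids {2, 8, 9, 11} → MIN(credits * grade)=61
  MA110: ids {5} → MIN(credits * grade)=460

AR120 | 231 ; CS201 | 73 ; EC200 | 61 ; MA110 | 460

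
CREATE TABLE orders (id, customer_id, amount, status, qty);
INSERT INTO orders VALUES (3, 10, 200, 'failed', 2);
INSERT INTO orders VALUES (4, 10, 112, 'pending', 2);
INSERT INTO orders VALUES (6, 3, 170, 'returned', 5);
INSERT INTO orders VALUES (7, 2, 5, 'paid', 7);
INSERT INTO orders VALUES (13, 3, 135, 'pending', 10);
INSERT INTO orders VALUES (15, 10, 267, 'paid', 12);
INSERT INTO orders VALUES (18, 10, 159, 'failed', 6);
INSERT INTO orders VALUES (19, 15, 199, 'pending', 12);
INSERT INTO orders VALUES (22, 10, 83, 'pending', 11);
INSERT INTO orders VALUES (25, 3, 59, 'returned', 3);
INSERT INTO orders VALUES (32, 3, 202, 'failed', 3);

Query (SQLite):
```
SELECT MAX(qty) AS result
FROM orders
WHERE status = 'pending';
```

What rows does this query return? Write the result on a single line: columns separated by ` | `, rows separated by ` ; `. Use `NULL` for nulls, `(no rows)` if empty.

Rows where status='pending' → qty values: [2, 10, 12, 11].
MAX of non-NULL values = 12.

12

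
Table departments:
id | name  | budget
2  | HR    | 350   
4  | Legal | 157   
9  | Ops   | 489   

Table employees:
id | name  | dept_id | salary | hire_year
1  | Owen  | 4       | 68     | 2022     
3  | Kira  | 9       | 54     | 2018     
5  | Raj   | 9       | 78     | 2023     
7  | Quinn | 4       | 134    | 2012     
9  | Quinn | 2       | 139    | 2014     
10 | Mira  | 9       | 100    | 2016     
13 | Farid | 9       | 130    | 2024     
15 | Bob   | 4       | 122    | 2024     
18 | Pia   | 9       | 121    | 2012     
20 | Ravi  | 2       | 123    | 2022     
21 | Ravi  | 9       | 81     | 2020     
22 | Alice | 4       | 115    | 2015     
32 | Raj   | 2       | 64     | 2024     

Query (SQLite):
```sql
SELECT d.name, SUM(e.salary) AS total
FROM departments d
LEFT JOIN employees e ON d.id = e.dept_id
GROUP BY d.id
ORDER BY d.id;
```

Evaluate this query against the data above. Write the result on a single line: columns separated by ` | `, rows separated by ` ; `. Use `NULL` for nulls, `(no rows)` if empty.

LEFT JOIN keeps every departments row; unmatched ones get NULL for employees columns.
Group by departments.id and compute SUM(e.salary). SUM over an all-NULL group is NULL.
  2: ids {9, 20, 32} → SUM(e.salary)=326
  4: ids {1, 7, 15, 22} → SUM(e.salary)=439
  9: ids {3, 5, 10, 13, 18, 21} → SUM(e.salary)=564

HR | 326 ; Legal | 439 ; Ops | 564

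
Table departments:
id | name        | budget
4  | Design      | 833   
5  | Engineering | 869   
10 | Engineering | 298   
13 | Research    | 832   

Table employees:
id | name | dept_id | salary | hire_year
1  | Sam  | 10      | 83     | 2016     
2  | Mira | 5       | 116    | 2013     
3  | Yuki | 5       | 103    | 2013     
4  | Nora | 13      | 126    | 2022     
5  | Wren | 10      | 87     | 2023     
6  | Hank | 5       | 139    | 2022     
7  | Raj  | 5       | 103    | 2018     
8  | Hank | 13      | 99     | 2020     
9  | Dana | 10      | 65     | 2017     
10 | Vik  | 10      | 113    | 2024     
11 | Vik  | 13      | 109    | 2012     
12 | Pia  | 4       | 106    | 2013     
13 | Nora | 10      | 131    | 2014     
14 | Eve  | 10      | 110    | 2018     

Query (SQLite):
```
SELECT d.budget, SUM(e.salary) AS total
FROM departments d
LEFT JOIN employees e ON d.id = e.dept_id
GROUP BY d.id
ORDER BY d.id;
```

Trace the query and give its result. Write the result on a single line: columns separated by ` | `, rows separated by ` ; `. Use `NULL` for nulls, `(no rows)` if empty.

LEFT JOIN keeps every departments row; unmatched ones get NULL for employees columns.
Group by departments.id and compute SUM(e.salary). SUM over an all-NULL group is NULL.
  4: ids {12} → SUM(e.salary)=106
  5: ids {2, 3, 6, 7} → SUM(e.salary)=461
  10: ids {1, 5, 9, 10, 13, 14} → SUM(e.salary)=589
  13: ids {4, 8, 11} → SUM(e.salary)=334

833 | 106 ; 869 | 461 ; 298 | 589 ; 832 | 334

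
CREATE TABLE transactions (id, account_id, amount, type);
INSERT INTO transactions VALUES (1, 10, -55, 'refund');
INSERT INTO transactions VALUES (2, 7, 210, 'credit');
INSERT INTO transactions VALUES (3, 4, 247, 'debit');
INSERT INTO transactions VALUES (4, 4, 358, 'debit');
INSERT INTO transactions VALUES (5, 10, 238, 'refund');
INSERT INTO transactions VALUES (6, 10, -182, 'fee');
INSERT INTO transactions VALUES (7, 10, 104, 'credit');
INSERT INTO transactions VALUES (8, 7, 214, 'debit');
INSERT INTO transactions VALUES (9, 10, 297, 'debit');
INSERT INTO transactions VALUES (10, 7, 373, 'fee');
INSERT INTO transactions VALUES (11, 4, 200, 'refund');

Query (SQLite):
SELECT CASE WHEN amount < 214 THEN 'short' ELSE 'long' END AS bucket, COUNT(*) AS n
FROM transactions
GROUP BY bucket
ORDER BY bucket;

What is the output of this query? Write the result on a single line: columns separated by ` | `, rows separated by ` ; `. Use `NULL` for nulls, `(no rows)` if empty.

Bucket rows by amount < 214 → 'short' else 'long'; count each bucket.

long | 6 ; short | 5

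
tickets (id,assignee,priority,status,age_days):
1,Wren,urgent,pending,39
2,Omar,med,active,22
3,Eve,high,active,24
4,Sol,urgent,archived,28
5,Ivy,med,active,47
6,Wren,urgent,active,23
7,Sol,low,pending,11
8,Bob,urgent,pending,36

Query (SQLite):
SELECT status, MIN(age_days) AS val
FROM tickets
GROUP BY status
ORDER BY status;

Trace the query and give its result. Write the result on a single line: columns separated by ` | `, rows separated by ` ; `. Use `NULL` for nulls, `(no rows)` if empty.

Partition tickets by status; compute MIN(age_days) within each group.
  active: ids {2, 3, 5, 6} → MIN(age_days)=22
  archived: ids {4} → MIN(age_days)=28
  pending: ids {1, 7, 8} → MIN(age_days)=11

active | 22 ; archived | 28 ; pending | 11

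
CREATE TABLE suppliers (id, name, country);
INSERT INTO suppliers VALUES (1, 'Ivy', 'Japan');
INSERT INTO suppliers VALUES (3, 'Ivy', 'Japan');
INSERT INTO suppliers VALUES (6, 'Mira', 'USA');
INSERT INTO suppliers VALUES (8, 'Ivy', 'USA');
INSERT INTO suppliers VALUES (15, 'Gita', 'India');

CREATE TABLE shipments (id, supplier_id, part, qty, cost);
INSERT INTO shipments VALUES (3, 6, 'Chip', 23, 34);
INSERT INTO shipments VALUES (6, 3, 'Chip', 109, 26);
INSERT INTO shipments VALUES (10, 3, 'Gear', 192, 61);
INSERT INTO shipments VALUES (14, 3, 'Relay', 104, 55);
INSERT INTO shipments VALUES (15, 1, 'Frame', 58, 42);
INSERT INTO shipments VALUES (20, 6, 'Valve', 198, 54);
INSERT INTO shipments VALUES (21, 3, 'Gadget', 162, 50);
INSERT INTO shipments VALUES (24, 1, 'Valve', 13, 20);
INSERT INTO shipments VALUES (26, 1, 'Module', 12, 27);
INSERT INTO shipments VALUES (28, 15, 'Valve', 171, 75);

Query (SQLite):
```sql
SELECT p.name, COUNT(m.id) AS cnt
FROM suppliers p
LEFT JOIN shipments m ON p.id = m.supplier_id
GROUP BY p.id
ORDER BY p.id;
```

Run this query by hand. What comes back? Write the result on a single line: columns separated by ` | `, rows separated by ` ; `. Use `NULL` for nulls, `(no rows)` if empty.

LEFT JOIN keeps every suppliers row; unmatched ones get NULL for shipments columns.
Group by suppliers.id and compute COUNT(m.id). COUNT(col) of an all-NULL group is 0.
  1: ids {15, 24, 26} → COUNT(m.id)=3
  3: ids {6, 10, 14, 21} → COUNT(m.id)=4
  6: ids {3, 20} → COUNT(m.id)=2
  8: ids {—} → COUNT(m.id)=0
  15: ids {28} → COUNT(m.id)=1

Ivy | 3 ; Ivy | 4 ; Mira | 2 ; Ivy | 0 ; Gita | 1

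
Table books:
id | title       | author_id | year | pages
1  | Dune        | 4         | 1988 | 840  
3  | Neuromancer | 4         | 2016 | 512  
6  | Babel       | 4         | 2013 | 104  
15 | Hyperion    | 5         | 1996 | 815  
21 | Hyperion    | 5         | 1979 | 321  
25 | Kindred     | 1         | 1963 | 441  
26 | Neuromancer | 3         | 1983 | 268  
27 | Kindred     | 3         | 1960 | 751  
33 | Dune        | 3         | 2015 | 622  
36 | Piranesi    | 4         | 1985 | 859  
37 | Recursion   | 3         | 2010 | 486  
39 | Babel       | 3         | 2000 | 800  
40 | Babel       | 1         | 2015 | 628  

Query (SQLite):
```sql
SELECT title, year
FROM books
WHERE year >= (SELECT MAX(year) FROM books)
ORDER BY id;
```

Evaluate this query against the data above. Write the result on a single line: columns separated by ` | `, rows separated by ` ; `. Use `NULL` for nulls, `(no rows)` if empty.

Scalar subquery: MAX(year) over all books rows = 2016.
Keep rows where year >= that value.

Neuromancer | 2016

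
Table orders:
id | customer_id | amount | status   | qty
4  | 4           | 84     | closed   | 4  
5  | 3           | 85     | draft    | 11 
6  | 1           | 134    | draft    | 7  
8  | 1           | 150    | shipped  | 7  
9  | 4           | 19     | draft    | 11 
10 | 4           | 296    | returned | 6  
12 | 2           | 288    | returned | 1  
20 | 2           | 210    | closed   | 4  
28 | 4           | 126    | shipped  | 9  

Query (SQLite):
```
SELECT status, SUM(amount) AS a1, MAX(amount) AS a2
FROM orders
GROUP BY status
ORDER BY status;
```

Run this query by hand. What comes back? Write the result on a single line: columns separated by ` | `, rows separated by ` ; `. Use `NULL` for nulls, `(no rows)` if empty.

Group orders by status.
Per group compute: SUM(amount), MAX(amount).
  closed: ids {4, 20} → SUM(amount)=294, MAX(amount)=210
  draft: ids {5, 6, 9} → SUM(amount)=238, MAX(amount)=134
  returned: ids {10, 12} → SUM(amount)=584, MAX(amount)=296
  shipped: ids {8, 28} → SUM(amount)=276, MAX(amount)=150

closed | 294 | 210 ; draft | 238 | 134 ; returned | 584 | 296 ; shipped | 276 | 150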